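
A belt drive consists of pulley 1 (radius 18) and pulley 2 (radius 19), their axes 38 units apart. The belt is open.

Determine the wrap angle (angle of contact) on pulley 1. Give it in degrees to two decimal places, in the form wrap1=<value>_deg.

open belt: β = asin((r2−r1)/C) = asin(1/38) = 1.5080°
wrap1 = π − 2β = 176.9841°
wrap2 = π + 2β = 183.0159°

wrap1=176.98_deg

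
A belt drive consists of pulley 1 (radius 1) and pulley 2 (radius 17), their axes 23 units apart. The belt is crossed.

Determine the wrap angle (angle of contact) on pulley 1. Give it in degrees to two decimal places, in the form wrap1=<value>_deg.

crossed belt: β = asin((r1+r2)/C) = asin(18/23) = 51.5000°
wrap1 = wrap2 = π + 2β = 283.0001°

wrap1=283.00_deg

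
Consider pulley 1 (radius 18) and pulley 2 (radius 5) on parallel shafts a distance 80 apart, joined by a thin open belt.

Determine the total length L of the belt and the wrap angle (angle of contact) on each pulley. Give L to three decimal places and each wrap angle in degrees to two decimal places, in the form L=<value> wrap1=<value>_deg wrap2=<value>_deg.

open belt: β = asin((r2−r1)/C) = asin(-13/80) = -9.3520°
wrap1 = π − 2β = 198.7041°
wrap2 = π + 2β = 161.2959°
tangent length = C·cosβ = 78.9367
L = r1·wrap1 + r2·wrap2 + 2·C·cosβ = 18·3.4680 + 5·2.8151 + 2·78.9367 = 234.3738

L=234.374 wrap1=198.70_deg wrap2=161.30_deg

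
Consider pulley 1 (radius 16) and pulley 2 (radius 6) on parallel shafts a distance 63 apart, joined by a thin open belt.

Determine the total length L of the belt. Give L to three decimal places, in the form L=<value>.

L=196.706

open belt: β = asin((r2−r1)/C) = asin(-10/63) = -9.1332°
wrap1 = π − 2β = 198.2664°
wrap2 = π + 2β = 161.7336°
tangent length = C·cosβ = 62.2013
L = r1·wrap1 + r2·wrap2 + 2·C·cosβ = 16·3.4604 + 6·2.8228 + 2·62.2013 = 196.7057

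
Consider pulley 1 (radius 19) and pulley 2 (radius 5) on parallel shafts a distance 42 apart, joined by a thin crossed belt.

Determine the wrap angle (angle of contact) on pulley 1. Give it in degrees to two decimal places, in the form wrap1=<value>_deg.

wrap1=249.70_deg

crossed belt: β = asin((r1+r2)/C) = asin(24/42) = 34.8499°
wrap1 = wrap2 = π + 2β = 249.6998°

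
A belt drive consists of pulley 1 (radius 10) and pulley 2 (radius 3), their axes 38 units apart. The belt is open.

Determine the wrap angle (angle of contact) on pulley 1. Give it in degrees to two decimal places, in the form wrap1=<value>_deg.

wrap1=201.23_deg

open belt: β = asin((r2−r1)/C) = asin(-7/38) = -10.6151°
wrap1 = π − 2β = 201.2302°
wrap2 = π + 2β = 158.7698°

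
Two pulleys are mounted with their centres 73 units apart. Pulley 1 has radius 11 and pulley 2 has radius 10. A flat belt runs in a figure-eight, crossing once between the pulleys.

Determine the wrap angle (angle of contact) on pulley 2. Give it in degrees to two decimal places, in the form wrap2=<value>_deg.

crossed belt: β = asin((r1+r2)/C) = asin(21/73) = 16.7186°
wrap1 = wrap2 = π + 2β = 213.4372°

wrap2=213.44_deg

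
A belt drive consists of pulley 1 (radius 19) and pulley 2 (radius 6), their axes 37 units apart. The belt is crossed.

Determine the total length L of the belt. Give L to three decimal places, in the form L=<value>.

crossed belt: β = asin((r1+r2)/C) = asin(25/37) = 42.5066°
wrap1 = wrap2 = π + 2β = 265.0133°
tangent length = C·cosβ = 27.2764
L = (r1+r2)·wrap + 2·C·cosβ = 25·4.6254 + 2·27.2764 = 170.1866

L=170.187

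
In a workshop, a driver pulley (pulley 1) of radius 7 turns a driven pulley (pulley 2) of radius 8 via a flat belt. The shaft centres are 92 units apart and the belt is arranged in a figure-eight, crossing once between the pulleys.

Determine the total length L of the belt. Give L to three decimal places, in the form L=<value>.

L=233.575

crossed belt: β = asin((r1+r2)/C) = asin(15/92) = 9.3836°
wrap1 = wrap2 = π + 2β = 198.7672°
tangent length = C·cosβ = 90.7689
L = (r1+r2)·wrap + 2·C·cosβ = 15·3.4691 + 2·90.7689 = 233.5750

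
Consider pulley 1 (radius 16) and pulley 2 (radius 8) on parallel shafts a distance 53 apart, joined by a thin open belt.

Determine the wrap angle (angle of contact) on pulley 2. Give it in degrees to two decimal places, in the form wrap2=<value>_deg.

open belt: β = asin((r2−r1)/C) = asin(-8/53) = -8.6816°
wrap1 = π − 2β = 197.3632°
wrap2 = π + 2β = 162.6368°

wrap2=162.64_deg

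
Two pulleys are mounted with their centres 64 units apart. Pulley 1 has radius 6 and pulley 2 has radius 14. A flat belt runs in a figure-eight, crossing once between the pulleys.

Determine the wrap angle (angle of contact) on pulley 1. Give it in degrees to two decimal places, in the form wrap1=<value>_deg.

crossed belt: β = asin((r1+r2)/C) = asin(20/64) = 18.2100°
wrap1 = wrap2 = π + 2β = 216.4199°

wrap1=216.42_deg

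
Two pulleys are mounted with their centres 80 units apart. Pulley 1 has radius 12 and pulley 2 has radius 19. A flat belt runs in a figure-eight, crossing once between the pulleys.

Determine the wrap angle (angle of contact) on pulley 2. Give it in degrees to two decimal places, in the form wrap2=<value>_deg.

crossed belt: β = asin((r1+r2)/C) = asin(31/80) = 22.7990°
wrap1 = wrap2 = π + 2β = 225.5981°

wrap2=225.60_deg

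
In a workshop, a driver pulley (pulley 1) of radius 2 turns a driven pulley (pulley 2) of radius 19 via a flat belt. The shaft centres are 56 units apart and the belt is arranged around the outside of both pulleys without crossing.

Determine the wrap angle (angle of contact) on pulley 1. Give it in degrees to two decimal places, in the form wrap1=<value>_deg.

open belt: β = asin((r2−r1)/C) = asin(17/56) = 17.6722°
wrap1 = π − 2β = 144.6555°
wrap2 = π + 2β = 215.3445°

wrap1=144.66_deg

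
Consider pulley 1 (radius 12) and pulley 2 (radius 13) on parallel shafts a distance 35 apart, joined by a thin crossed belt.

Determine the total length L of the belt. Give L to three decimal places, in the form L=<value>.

L=167.310

crossed belt: β = asin((r1+r2)/C) = asin(25/35) = 45.5847°
wrap1 = wrap2 = π + 2β = 271.1694°
tangent length = C·cosβ = 24.4949
L = (r1+r2)·wrap + 2·C·cosβ = 25·4.7328 + 2·24.4949 = 167.3098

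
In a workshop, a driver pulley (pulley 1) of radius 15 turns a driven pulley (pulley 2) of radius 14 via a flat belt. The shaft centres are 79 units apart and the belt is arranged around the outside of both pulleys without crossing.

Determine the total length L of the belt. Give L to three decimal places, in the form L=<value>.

open belt: β = asin((r2−r1)/C) = asin(-1/79) = -0.7253°
wrap1 = π − 2β = 181.4506°
wrap2 = π + 2β = 178.5494°
tangent length = C·cosβ = 78.9937
L = r1·wrap1 + r2·wrap2 + 2·C·cosβ = 15·3.1669 + 14·3.1163 + 2·78.9937 = 249.1188

L=249.119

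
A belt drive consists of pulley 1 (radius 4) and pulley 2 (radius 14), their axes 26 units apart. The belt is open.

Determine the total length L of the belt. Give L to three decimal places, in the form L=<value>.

L=112.444

open belt: β = asin((r2−r1)/C) = asin(10/26) = 22.6199°
wrap1 = π − 2β = 134.7603°
wrap2 = π + 2β = 225.2397°
tangent length = C·cosβ = 24.0000
L = r1·wrap1 + r2·wrap2 + 2·C·cosβ = 4·2.3520 + 14·3.9312 + 2·24.0000 = 112.4445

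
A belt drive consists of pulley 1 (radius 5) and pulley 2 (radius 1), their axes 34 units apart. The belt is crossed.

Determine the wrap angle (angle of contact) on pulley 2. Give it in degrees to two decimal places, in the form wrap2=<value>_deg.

wrap2=200.33_deg

crossed belt: β = asin((r1+r2)/C) = asin(6/34) = 10.1642°
wrap1 = wrap2 = π + 2β = 200.3285°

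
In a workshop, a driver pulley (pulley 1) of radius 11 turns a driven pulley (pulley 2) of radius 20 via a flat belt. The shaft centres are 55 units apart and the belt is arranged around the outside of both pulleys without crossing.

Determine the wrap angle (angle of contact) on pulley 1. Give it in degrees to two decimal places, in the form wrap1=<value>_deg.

open belt: β = asin((r2−r1)/C) = asin(9/55) = 9.4180°
wrap1 = π − 2β = 161.1639°
wrap2 = π + 2β = 198.8361°

wrap1=161.16_deg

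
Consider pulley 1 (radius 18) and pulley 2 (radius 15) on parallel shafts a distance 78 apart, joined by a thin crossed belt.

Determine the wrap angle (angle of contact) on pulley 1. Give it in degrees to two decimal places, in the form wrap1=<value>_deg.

crossed belt: β = asin((r1+r2)/C) = asin(33/78) = 25.0290°
wrap1 = wrap2 = π + 2β = 230.0580°

wrap1=230.06_deg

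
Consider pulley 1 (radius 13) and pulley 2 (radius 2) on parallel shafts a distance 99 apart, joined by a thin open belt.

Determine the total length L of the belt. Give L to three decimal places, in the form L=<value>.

open belt: β = asin((r2−r1)/C) = asin(-11/99) = -6.3794°
wrap1 = π − 2β = 192.7587°
wrap2 = π + 2β = 167.2413°
tangent length = C·cosβ = 98.3870
L = r1·wrap1 + r2·wrap2 + 2·C·cosβ = 13·3.3643 + 2·2.9189 + 2·98.3870 = 246.3474

L=246.347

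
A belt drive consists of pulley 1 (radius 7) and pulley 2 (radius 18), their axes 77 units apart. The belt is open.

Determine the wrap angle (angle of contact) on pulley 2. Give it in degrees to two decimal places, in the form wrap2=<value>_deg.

wrap2=196.43_deg

open belt: β = asin((r2−r1)/C) = asin(11/77) = 8.2132°
wrap1 = π − 2β = 163.5736°
wrap2 = π + 2β = 196.4264°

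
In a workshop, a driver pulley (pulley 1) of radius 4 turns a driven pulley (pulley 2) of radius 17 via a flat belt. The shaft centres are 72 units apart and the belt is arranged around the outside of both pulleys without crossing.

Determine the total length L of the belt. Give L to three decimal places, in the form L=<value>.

open belt: β = asin((r2−r1)/C) = asin(13/72) = 10.4021°
wrap1 = π − 2β = 159.1958°
wrap2 = π + 2β = 200.8042°
tangent length = C·cosβ = 70.8167
L = r1·wrap1 + r2·wrap2 + 2·C·cosβ = 4·2.7785 + 17·3.5047 + 2·70.8167 = 212.3271

L=212.327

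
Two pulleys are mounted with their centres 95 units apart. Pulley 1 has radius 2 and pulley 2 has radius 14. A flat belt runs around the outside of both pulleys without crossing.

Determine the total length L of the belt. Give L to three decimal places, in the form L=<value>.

L=241.783

open belt: β = asin((r2−r1)/C) = asin(12/95) = 7.2567°
wrap1 = π − 2β = 165.4865°
wrap2 = π + 2β = 194.5135°
tangent length = C·cosβ = 94.2391
L = r1·wrap1 + r2·wrap2 + 2·C·cosβ = 2·2.8883 + 14·3.3949 + 2·94.2391 = 241.7833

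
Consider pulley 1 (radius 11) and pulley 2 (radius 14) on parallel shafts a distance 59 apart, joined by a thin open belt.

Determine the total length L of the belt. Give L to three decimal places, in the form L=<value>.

open belt: β = asin((r2−r1)/C) = asin(3/59) = 2.9146°
wrap1 = π − 2β = 174.1708°
wrap2 = π + 2β = 185.8292°
tangent length = C·cosβ = 58.9237
L = r1·wrap1 + r2·wrap2 + 2·C·cosβ = 11·3.0399 + 14·3.2433 + 2·58.9237 = 196.6924

L=196.692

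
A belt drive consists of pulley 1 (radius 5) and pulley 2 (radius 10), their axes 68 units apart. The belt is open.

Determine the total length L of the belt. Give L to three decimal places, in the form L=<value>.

open belt: β = asin((r2−r1)/C) = asin(5/68) = 4.2167°
wrap1 = π − 2β = 171.5665°
wrap2 = π + 2β = 188.4335°
tangent length = C·cosβ = 67.8159
L = r1·wrap1 + r2·wrap2 + 2·C·cosβ = 5·2.9944 + 10·3.2888 + 2·67.8159 = 183.4917

L=183.492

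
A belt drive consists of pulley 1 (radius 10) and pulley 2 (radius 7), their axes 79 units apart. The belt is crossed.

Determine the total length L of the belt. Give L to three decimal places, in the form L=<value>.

L=215.080

crossed belt: β = asin((r1+r2)/C) = asin(17/79) = 12.4267°
wrap1 = wrap2 = π + 2β = 204.8533°
tangent length = C·cosβ = 77.1492
L = (r1+r2)·wrap + 2·C·cosβ = 17·3.5754 + 2·77.1492 = 215.0796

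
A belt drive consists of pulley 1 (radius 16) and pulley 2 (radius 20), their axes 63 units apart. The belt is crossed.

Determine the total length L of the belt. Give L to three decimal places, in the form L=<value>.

crossed belt: β = asin((r1+r2)/C) = asin(36/63) = 34.8499°
wrap1 = wrap2 = π + 2β = 249.6998°
tangent length = C·cosβ = 51.7011
L = (r1+r2)·wrap + 2·C·cosβ = 36·4.3581 + 2·51.7011 = 260.2931

L=260.293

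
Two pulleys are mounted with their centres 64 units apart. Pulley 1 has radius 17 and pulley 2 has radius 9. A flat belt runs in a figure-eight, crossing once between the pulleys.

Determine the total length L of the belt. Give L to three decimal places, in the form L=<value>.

L=220.397

crossed belt: β = asin((r1+r2)/C) = asin(26/64) = 23.9695°
wrap1 = wrap2 = π + 2β = 227.9390°
tangent length = C·cosβ = 58.4808
L = (r1+r2)·wrap + 2·C·cosβ = 26·3.9783 + 2·58.4808 = 220.3970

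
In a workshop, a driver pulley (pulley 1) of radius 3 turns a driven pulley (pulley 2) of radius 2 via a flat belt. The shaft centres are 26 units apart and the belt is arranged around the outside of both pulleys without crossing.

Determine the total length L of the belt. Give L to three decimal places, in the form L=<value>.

L=67.746

open belt: β = asin((r2−r1)/C) = asin(-1/26) = -2.2042°
wrap1 = π − 2β = 184.4085°
wrap2 = π + 2β = 175.5915°
tangent length = C·cosβ = 25.9808
L = r1·wrap1 + r2·wrap2 + 2·C·cosβ = 3·3.2185 + 2·3.0647 + 2·25.9808 = 67.7464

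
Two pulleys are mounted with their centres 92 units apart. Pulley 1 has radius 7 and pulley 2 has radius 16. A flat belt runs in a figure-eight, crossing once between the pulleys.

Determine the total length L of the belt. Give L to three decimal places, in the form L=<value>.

crossed belt: β = asin((r1+r2)/C) = asin(23/92) = 14.4775°
wrap1 = wrap2 = π + 2β = 208.9550°
tangent length = C·cosβ = 89.0786
L = (r1+r2)·wrap + 2·C·cosβ = 23·3.6470 + 2·89.0786 = 262.0372

L=262.037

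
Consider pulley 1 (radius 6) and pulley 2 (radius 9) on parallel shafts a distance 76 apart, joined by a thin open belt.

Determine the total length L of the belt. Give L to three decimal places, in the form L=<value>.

open belt: β = asin((r2−r1)/C) = asin(3/76) = 2.2623°
wrap1 = π − 2β = 175.4755°
wrap2 = π + 2β = 184.5245°
tangent length = C·cosβ = 75.9408
L = r1·wrap1 + r2·wrap2 + 2·C·cosβ = 6·3.0626 + 9·3.2206 + 2·75.9408 = 199.2423

L=199.242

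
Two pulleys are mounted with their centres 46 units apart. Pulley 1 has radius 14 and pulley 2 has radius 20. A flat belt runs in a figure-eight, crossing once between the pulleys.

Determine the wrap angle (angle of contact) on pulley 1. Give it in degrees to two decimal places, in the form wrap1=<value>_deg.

crossed belt: β = asin((r1+r2)/C) = asin(34/46) = 47.6574°
wrap1 = wrap2 = π + 2β = 275.3148°

wrap1=275.31_deg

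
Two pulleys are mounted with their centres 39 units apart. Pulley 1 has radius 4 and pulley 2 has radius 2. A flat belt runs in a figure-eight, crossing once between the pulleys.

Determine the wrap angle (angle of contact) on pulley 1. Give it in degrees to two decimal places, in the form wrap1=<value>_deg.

wrap1=197.70_deg

crossed belt: β = asin((r1+r2)/C) = asin(6/39) = 8.8499°
wrap1 = wrap2 = π + 2β = 197.6998°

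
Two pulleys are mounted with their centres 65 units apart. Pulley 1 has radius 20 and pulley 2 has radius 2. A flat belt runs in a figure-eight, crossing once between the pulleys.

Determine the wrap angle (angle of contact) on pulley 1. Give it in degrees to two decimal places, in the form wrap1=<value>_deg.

crossed belt: β = asin((r1+r2)/C) = asin(22/65) = 19.7832°
wrap1 = wrap2 = π + 2β = 219.5663°

wrap1=219.57_deg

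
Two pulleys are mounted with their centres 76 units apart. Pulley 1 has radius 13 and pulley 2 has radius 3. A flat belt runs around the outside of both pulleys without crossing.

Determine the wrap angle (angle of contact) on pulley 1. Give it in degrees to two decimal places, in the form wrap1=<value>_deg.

wrap1=195.12_deg

open belt: β = asin((r2−r1)/C) = asin(-10/76) = -7.5608°
wrap1 = π − 2β = 195.1217°
wrap2 = π + 2β = 164.8783°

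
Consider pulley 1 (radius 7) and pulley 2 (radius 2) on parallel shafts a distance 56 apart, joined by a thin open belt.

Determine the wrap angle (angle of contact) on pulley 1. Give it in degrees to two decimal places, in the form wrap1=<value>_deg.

wrap1=190.25_deg

open belt: β = asin((r2−r1)/C) = asin(-5/56) = -5.1225°
wrap1 = π − 2β = 190.2450°
wrap2 = π + 2β = 169.7550°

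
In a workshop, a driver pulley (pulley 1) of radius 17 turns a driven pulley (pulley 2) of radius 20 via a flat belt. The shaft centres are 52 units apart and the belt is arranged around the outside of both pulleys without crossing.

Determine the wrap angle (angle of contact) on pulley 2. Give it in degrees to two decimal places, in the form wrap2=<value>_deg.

open belt: β = asin((r2−r1)/C) = asin(3/52) = 3.3074°
wrap1 = π − 2β = 173.3853°
wrap2 = π + 2β = 186.6147°

wrap2=186.61_deg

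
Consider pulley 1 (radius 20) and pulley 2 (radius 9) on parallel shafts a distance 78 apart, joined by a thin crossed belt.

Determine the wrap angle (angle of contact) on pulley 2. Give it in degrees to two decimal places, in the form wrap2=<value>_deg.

crossed belt: β = asin((r1+r2)/C) = asin(29/78) = 21.8264°
wrap1 = wrap2 = π + 2β = 223.6527°

wrap2=223.65_deg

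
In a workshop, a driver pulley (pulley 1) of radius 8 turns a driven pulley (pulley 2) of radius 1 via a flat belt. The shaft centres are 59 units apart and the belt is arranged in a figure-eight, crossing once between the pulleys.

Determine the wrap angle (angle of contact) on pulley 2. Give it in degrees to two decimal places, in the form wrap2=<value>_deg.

crossed belt: β = asin((r1+r2)/C) = asin(9/59) = 8.7743°
wrap1 = wrap2 = π + 2β = 197.5486°

wrap2=197.55_deg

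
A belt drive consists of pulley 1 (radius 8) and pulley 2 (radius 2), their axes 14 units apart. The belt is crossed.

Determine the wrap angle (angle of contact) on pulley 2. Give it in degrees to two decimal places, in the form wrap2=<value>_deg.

wrap2=271.17_deg

crossed belt: β = asin((r1+r2)/C) = asin(10/14) = 45.5847°
wrap1 = wrap2 = π + 2β = 271.1694°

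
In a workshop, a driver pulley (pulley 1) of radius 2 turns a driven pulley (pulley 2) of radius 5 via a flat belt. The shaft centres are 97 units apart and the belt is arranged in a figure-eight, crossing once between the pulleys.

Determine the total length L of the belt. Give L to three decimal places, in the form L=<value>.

crossed belt: β = asin((r1+r2)/C) = asin(7/97) = 4.1383°
wrap1 = wrap2 = π + 2β = 188.2767°
tangent length = C·cosβ = 96.7471
L = (r1+r2)·wrap + 2·C·cosβ = 7·3.2860 + 2·96.7471 = 216.4965

L=216.497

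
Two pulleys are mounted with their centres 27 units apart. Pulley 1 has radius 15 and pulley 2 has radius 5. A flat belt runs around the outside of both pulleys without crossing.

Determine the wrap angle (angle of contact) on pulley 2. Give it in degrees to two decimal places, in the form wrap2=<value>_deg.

wrap2=136.52_deg

open belt: β = asin((r2−r1)/C) = asin(-10/27) = -21.7385°
wrap1 = π − 2β = 223.4769°
wrap2 = π + 2β = 136.5231°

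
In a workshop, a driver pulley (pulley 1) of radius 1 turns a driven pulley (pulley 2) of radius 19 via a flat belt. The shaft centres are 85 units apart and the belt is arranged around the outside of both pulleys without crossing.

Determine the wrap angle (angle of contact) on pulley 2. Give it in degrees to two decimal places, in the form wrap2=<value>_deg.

open belt: β = asin((r2−r1)/C) = asin(18/85) = 12.2258°
wrap1 = π − 2β = 155.5484°
wrap2 = π + 2β = 204.4516°

wrap2=204.45_deg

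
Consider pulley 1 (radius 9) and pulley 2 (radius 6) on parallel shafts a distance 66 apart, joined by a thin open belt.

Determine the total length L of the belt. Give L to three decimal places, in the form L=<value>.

L=179.260

open belt: β = asin((r2−r1)/C) = asin(-3/66) = -2.6053°
wrap1 = π − 2β = 185.2105°
wrap2 = π + 2β = 174.7895°
tangent length = C·cosβ = 65.9318
L = r1·wrap1 + r2·wrap2 + 2·C·cosβ = 9·3.2325 + 6·3.0507 + 2·65.9318 = 179.2603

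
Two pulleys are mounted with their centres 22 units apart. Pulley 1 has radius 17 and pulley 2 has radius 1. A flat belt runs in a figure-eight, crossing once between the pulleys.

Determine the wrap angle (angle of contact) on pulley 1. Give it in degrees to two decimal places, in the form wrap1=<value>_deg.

crossed belt: β = asin((r1+r2)/C) = asin(18/22) = 54.9032°
wrap1 = wrap2 = π + 2β = 289.8064°

wrap1=289.81_deg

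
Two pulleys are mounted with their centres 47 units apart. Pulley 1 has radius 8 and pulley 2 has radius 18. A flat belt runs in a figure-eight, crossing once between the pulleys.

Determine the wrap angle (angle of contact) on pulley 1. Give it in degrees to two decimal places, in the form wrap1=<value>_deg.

crossed belt: β = asin((r1+r2)/C) = asin(26/47) = 33.5862°
wrap1 = wrap2 = π + 2β = 247.1725°

wrap1=247.17_deg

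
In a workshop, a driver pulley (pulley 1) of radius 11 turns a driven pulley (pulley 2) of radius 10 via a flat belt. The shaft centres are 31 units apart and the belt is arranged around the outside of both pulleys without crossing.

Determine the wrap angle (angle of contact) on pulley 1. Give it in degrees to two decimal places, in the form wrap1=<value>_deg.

open belt: β = asin((r2−r1)/C) = asin(-1/31) = -1.8486°
wrap1 = π − 2β = 183.6971°
wrap2 = π + 2β = 176.3029°

wrap1=183.70_deg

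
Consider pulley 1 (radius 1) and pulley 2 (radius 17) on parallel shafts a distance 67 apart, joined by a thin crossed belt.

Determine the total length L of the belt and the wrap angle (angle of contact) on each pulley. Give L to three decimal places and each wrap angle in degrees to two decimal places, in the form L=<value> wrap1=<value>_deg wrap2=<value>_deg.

L=195.414 wrap1=211.17_deg wrap2=211.17_deg

crossed belt: β = asin((r1+r2)/C) = asin(18/67) = 15.5843°
wrap1 = wrap2 = π + 2β = 211.1687°
tangent length = C·cosβ = 64.5368
L = (r1+r2)·wrap + 2·C·cosβ = 18·3.6856 + 2·64.5368 = 195.4142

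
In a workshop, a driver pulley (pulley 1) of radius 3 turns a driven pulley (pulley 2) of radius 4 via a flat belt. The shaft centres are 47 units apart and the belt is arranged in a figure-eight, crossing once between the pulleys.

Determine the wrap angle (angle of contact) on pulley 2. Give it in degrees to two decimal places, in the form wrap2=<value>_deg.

crossed belt: β = asin((r1+r2)/C) = asin(7/47) = 8.5653°
wrap1 = wrap2 = π + 2β = 197.1306°

wrap2=197.13_deg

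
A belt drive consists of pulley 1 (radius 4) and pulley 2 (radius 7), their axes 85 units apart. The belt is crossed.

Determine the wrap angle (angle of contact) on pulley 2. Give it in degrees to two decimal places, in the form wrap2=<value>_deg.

crossed belt: β = asin((r1+r2)/C) = asin(11/85) = 7.4356°
wrap1 = wrap2 = π + 2β = 194.8712°

wrap2=194.87_deg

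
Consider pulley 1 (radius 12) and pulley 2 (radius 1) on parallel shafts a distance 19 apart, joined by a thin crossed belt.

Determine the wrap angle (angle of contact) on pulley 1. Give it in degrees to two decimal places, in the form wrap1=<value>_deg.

crossed belt: β = asin((r1+r2)/C) = asin(13/19) = 43.1736°
wrap1 = wrap2 = π + 2β = 266.3471°

wrap1=266.35_deg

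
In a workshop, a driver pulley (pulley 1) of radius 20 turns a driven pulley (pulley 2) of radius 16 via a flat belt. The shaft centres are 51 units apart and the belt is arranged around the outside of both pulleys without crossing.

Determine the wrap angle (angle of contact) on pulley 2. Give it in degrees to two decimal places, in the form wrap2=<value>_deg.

wrap2=171.00_deg

open belt: β = asin((r2−r1)/C) = asin(-4/51) = -4.4984°
wrap1 = π − 2β = 188.9968°
wrap2 = π + 2β = 171.0032°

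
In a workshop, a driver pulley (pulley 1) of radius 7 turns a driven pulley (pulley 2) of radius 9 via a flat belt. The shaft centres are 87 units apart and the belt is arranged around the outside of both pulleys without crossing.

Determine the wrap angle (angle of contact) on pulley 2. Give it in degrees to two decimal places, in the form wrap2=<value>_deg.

wrap2=182.63_deg

open belt: β = asin((r2−r1)/C) = asin(2/87) = 1.3173°
wrap1 = π − 2β = 177.3655°
wrap2 = π + 2β = 182.6345°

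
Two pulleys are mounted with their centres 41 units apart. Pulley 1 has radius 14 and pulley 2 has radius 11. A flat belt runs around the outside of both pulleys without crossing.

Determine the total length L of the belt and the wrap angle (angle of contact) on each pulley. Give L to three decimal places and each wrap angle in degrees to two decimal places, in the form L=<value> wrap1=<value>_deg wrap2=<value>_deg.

open belt: β = asin((r2−r1)/C) = asin(-3/41) = -4.1961°
wrap1 = π − 2β = 188.3922°
wrap2 = π + 2β = 171.6078°
tangent length = C·cosβ = 40.8901
L = r1·wrap1 + r2·wrap2 + 2·C·cosβ = 14·3.2881 + 11·2.9951 + 2·40.8901 = 160.7594

L=160.759 wrap1=188.39_deg wrap2=171.61_deg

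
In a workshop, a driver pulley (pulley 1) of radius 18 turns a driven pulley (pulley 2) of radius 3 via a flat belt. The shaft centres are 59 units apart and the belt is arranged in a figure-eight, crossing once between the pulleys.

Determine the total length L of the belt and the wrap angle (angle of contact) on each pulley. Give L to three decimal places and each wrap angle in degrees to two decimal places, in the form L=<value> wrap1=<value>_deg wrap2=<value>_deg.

L=191.530 wrap1=221.70_deg wrap2=221.70_deg

crossed belt: β = asin((r1+r2)/C) = asin(21/59) = 20.8506°
wrap1 = wrap2 = π + 2β = 221.7012°
tangent length = C·cosβ = 55.1362
L = (r1+r2)·wrap + 2·C·cosβ = 21·3.8694 + 2·55.1362 = 191.5301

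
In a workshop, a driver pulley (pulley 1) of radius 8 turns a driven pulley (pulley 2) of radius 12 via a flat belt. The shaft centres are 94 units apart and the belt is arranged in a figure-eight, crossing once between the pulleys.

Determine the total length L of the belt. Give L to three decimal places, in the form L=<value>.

L=255.103

crossed belt: β = asin((r1+r2)/C) = asin(20/94) = 12.2845°
wrap1 = wrap2 = π + 2β = 204.5690°
tangent length = C·cosβ = 91.8477
L = (r1+r2)·wrap + 2·C·cosβ = 20·3.5704 + 2·91.8477 = 255.1034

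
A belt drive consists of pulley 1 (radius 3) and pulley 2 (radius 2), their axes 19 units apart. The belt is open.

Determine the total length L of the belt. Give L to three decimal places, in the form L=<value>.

open belt: β = asin((r2−r1)/C) = asin(-1/19) = -3.0170°
wrap1 = π − 2β = 186.0339°
wrap2 = π + 2β = 173.9661°
tangent length = C·cosβ = 18.9737
L = r1·wrap1 + r2·wrap2 + 2·C·cosβ = 3·3.2469 + 2·3.0363 + 2·18.9737 = 53.7606

L=53.761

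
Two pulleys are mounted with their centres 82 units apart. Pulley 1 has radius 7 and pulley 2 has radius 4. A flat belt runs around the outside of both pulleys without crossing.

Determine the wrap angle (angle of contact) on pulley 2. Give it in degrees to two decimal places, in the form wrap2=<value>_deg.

wrap2=175.81_deg

open belt: β = asin((r2−r1)/C) = asin(-3/82) = -2.0967°
wrap1 = π − 2β = 184.1933°
wrap2 = π + 2β = 175.8067°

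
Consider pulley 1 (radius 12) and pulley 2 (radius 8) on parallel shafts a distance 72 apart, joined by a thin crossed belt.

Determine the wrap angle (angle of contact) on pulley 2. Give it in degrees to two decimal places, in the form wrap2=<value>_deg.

crossed belt: β = asin((r1+r2)/C) = asin(20/72) = 16.1276°
wrap1 = wrap2 = π + 2β = 212.2552°

wrap2=212.26_deg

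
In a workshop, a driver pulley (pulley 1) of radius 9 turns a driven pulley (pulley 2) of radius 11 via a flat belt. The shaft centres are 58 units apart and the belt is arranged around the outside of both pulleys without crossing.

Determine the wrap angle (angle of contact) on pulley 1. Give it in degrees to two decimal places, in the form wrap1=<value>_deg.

wrap1=176.05_deg

open belt: β = asin((r2−r1)/C) = asin(2/58) = 1.9761°
wrap1 = π − 2β = 176.0478°
wrap2 = π + 2β = 183.9522°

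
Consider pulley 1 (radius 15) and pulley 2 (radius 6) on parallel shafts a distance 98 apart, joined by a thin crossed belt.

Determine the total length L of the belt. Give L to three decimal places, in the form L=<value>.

L=266.491

crossed belt: β = asin((r1+r2)/C) = asin(21/98) = 12.3736°
wrap1 = wrap2 = π + 2β = 204.7473°
tangent length = C·cosβ = 95.7236
L = (r1+r2)·wrap + 2·C·cosβ = 21·3.5735 + 2·95.7236 = 266.4909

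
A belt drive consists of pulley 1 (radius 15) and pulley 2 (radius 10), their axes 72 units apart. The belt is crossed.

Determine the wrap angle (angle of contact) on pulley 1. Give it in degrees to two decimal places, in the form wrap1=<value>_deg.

wrap1=220.64_deg

crossed belt: β = asin((r1+r2)/C) = asin(25/72) = 20.3175°
wrap1 = wrap2 = π + 2β = 220.6350°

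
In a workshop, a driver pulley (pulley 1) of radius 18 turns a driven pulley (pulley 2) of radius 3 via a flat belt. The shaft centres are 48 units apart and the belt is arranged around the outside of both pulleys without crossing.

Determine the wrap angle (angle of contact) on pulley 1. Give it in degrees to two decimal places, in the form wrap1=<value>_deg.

wrap1=216.42_deg

open belt: β = asin((r2−r1)/C) = asin(-15/48) = -18.2100°
wrap1 = π − 2β = 216.4199°
wrap2 = π + 2β = 143.5801°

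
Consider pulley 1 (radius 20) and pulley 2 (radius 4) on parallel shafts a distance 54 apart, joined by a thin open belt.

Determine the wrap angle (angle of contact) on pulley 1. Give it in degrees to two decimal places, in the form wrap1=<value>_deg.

open belt: β = asin((r2−r1)/C) = asin(-16/54) = -17.2353°
wrap1 = π − 2β = 214.4706°
wrap2 = π + 2β = 145.5294°

wrap1=214.47_deg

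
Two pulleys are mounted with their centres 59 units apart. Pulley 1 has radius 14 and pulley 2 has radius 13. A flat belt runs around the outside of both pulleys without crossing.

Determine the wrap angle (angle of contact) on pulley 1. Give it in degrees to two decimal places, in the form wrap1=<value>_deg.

open belt: β = asin((r2−r1)/C) = asin(-1/59) = -0.9712°
wrap1 = π − 2β = 181.9423°
wrap2 = π + 2β = 178.0577°

wrap1=181.94_deg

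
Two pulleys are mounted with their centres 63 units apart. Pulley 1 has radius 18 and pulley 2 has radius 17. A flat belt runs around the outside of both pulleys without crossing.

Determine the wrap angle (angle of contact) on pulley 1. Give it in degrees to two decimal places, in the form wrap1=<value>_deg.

open belt: β = asin((r2−r1)/C) = asin(-1/63) = -0.9095°
wrap1 = π − 2β = 181.8190°
wrap2 = π + 2β = 178.1810°

wrap1=181.82_deg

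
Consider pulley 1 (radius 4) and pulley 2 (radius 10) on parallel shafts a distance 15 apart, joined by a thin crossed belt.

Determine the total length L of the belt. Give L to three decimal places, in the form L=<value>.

L=88.453

crossed belt: β = asin((r1+r2)/C) = asin(14/15) = 68.9605°
wrap1 = wrap2 = π + 2β = 317.9211°
tangent length = C·cosβ = 5.3852
L = (r1+r2)·wrap + 2·C·cosβ = 14·5.5488 + 2·5.3852 = 88.4531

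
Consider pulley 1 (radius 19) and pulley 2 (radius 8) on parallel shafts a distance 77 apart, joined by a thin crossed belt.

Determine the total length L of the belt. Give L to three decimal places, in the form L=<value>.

L=248.391

crossed belt: β = asin((r1+r2)/C) = asin(27/77) = 20.5270°
wrap1 = wrap2 = π + 2β = 221.0541°
tangent length = C·cosβ = 72.1110
L = (r1+r2)·wrap + 2·C·cosβ = 27·3.8581 + 2·72.1110 = 248.3913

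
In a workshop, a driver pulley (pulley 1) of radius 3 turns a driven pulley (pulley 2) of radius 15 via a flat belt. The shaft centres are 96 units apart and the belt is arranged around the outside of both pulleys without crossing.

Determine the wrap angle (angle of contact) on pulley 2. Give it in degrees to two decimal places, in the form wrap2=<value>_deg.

wrap2=194.36_deg

open belt: β = asin((r2−r1)/C) = asin(12/96) = 7.1808°
wrap1 = π − 2β = 165.6385°
wrap2 = π + 2β = 194.3615°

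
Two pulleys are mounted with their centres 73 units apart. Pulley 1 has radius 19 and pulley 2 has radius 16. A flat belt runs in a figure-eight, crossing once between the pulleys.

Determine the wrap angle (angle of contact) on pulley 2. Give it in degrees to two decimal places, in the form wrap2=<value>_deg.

wrap2=237.30_deg

crossed belt: β = asin((r1+r2)/C) = asin(35/73) = 28.6496°
wrap1 = wrap2 = π + 2β = 237.2992°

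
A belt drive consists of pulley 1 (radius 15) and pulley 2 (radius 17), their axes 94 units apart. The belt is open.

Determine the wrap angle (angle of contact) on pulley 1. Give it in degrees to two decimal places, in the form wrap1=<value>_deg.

open belt: β = asin((r2−r1)/C) = asin(2/94) = 1.2192°
wrap1 = π − 2β = 177.5617°
wrap2 = π + 2β = 182.4383°

wrap1=177.56_deg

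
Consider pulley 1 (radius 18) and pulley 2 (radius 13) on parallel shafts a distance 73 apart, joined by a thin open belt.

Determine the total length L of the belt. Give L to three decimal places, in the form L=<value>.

L=243.732

open belt: β = asin((r2−r1)/C) = asin(-5/73) = -3.9274°
wrap1 = π − 2β = 187.8549°
wrap2 = π + 2β = 172.1451°
tangent length = C·cosβ = 72.8286
L = r1·wrap1 + r2·wrap2 + 2·C·cosβ = 18·3.2787 + 13·3.0045 + 2·72.8286 = 243.7320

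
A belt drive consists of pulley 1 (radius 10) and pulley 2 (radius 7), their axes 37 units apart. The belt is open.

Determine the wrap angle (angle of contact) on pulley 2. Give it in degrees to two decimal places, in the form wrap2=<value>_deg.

open belt: β = asin((r2−r1)/C) = asin(-3/37) = -4.6507°
wrap1 = π − 2β = 189.3014°
wrap2 = π + 2β = 170.6986°

wrap2=170.70_deg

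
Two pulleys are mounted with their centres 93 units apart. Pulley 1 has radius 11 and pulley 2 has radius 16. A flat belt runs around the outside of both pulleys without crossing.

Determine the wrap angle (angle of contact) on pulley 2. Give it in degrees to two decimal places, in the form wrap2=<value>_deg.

wrap2=186.16_deg

open belt: β = asin((r2−r1)/C) = asin(5/93) = 3.0819°
wrap1 = π − 2β = 173.8362°
wrap2 = π + 2β = 186.1638°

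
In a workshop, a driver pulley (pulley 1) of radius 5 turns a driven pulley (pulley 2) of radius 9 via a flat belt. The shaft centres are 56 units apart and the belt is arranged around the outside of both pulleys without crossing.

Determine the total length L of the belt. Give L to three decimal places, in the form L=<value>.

open belt: β = asin((r2−r1)/C) = asin(4/56) = 4.0960°
wrap1 = π − 2β = 171.8079°
wrap2 = π + 2β = 188.1921°
tangent length = C·cosβ = 55.8570
L = r1·wrap1 + r2·wrap2 + 2·C·cosβ = 5·2.9986 + 9·3.2846 + 2·55.8570 = 156.2681

L=156.268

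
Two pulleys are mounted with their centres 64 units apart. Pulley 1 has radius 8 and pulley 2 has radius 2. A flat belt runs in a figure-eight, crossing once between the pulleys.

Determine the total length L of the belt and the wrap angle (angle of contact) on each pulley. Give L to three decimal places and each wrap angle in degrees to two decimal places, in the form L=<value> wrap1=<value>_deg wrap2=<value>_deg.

L=160.982 wrap1=197.98_deg wrap2=197.98_deg

crossed belt: β = asin((r1+r2)/C) = asin(10/64) = 8.9893°
wrap1 = wrap2 = π + 2β = 197.9786°
tangent length = C·cosβ = 63.2139
L = (r1+r2)·wrap + 2·C·cosβ = 10·3.4554 + 2·63.2139 = 160.9816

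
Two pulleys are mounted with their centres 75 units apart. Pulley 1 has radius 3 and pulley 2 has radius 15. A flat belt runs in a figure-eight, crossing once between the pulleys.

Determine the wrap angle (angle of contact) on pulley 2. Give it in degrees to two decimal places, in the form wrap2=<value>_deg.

crossed belt: β = asin((r1+r2)/C) = asin(18/75) = 13.8865°
wrap1 = wrap2 = π + 2β = 207.7731°

wrap2=207.77_deg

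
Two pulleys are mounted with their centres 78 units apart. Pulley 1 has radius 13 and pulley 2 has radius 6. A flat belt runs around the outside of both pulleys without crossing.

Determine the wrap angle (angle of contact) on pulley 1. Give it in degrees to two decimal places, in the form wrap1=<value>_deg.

wrap1=190.30_deg

open belt: β = asin((r2−r1)/C) = asin(-7/78) = -5.1489°
wrap1 = π − 2β = 190.2977°
wrap2 = π + 2β = 169.7023°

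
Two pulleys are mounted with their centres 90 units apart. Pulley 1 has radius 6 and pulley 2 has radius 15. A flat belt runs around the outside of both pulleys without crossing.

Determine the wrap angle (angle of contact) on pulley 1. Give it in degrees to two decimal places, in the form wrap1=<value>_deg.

open belt: β = asin((r2−r1)/C) = asin(9/90) = 5.7392°
wrap1 = π − 2β = 168.5217°
wrap2 = π + 2β = 191.4783°

wrap1=168.52_deg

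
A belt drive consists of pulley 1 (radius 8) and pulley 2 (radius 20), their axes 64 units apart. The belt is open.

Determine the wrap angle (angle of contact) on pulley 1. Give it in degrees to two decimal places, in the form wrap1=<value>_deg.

wrap1=158.39_deg

open belt: β = asin((r2−r1)/C) = asin(12/64) = 10.8069°
wrap1 = π − 2β = 158.3862°
wrap2 = π + 2β = 201.6138°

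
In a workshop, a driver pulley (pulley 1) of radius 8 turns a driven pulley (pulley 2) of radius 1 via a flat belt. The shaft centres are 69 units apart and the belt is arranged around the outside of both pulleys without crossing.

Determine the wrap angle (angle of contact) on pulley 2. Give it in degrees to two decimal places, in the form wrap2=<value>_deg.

wrap2=168.35_deg

open belt: β = asin((r2−r1)/C) = asin(-7/69) = -5.8226°
wrap1 = π − 2β = 191.6453°
wrap2 = π + 2β = 168.3547°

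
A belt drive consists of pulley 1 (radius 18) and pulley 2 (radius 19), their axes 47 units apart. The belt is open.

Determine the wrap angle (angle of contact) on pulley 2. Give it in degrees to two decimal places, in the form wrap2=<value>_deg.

wrap2=182.44_deg

open belt: β = asin((r2−r1)/C) = asin(1/47) = 1.2192°
wrap1 = π − 2β = 177.5617°
wrap2 = π + 2β = 182.4383°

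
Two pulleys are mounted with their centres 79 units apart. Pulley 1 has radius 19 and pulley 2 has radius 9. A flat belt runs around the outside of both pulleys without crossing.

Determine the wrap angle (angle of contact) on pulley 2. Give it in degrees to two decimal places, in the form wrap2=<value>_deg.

wrap2=165.46_deg

open belt: β = asin((r2−r1)/C) = asin(-10/79) = -7.2721°
wrap1 = π − 2β = 194.5443°
wrap2 = π + 2β = 165.4557°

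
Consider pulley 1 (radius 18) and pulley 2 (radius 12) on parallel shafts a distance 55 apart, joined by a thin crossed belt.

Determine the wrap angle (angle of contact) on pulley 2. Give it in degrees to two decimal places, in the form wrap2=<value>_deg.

crossed belt: β = asin((r1+r2)/C) = asin(30/55) = 33.0557°
wrap1 = wrap2 = π + 2β = 246.1115°

wrap2=246.11_deg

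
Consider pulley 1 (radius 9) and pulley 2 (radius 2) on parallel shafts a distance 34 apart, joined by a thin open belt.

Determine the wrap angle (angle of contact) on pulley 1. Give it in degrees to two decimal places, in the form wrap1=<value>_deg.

wrap1=203.76_deg

open belt: β = asin((r2−r1)/C) = asin(-7/34) = -11.8812°
wrap1 = π − 2β = 203.7623°
wrap2 = π + 2β = 156.2377°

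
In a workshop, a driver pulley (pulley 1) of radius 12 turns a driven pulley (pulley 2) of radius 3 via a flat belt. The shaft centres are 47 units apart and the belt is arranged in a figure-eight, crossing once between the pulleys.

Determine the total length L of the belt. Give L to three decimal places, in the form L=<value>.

crossed belt: β = asin((r1+r2)/C) = asin(15/47) = 18.6115°
wrap1 = wrap2 = π + 2β = 217.2229°
tangent length = C·cosβ = 44.5421
L = (r1+r2)·wrap + 2·C·cosβ = 15·3.7913 + 2·44.5421 = 145.9531

L=145.953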